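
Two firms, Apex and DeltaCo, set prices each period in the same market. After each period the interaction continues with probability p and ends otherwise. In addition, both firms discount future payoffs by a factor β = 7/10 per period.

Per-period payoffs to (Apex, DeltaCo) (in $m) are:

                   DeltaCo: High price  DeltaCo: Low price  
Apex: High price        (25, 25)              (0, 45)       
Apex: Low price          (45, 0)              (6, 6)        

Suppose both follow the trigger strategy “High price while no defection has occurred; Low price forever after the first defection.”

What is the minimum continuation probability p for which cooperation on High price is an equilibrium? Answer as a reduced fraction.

Expected continuation weight on next period's payoff is β·p = 7/10·p, which plays the role of the discount factor.
Cooperation requires 7/10·p ≥ (45−25)/(45−6) = 20/39, hence p ≥ 200/273.

200/273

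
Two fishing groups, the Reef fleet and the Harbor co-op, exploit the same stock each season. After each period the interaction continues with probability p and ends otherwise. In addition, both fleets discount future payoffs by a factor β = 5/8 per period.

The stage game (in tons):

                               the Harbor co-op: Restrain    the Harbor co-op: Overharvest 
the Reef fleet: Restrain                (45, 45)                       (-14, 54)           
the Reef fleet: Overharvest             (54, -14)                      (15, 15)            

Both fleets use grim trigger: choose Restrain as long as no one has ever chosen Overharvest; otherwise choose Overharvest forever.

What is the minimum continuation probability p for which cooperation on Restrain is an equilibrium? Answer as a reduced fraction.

24/65

Expected continuation weight on next period's payoff is β·p = 5/8·p, which plays the role of the discount factor.
Cooperation requires 5/8·p ≥ (54−45)/(54−15) = 3/13, hence p ≥ 24/65.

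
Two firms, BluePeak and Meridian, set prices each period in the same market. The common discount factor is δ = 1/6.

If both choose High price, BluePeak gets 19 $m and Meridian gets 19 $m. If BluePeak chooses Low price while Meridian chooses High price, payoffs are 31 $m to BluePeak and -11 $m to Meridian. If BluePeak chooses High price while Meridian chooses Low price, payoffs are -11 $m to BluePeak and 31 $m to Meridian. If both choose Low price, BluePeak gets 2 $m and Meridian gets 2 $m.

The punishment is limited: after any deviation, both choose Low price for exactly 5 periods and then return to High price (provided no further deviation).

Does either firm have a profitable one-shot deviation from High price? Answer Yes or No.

Yes

IC: δ+…+δ^5 ≥ (31−19)/(19−2) = 12/17.
At δ = 1/6: partial sum = 0.2000 < 0.7059. Cooperation not sustainable.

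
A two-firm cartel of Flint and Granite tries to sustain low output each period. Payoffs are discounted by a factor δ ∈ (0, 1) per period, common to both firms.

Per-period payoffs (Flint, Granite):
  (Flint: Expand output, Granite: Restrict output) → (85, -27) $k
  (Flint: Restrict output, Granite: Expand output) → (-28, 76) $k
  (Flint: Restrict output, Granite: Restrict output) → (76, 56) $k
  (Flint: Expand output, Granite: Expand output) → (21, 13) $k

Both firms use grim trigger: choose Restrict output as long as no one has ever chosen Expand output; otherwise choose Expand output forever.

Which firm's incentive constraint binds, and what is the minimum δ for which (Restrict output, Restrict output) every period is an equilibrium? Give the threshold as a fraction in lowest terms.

Flint: cooperation gives 76 each period; deviation gives 85 once then 21 forever.
  76/(1−δ) ≥ 85 + 21δ/(1−δ) ⇒ δ ≥ 9/64.
Granite: cooperation gives 56 each period; deviation gives 76 once then 13 forever.
  δ ≥ 20/63.
Both must hold, so the binding constraint is Granite's: δ ≥ 20/63.

Granite; δ ≥ 20/63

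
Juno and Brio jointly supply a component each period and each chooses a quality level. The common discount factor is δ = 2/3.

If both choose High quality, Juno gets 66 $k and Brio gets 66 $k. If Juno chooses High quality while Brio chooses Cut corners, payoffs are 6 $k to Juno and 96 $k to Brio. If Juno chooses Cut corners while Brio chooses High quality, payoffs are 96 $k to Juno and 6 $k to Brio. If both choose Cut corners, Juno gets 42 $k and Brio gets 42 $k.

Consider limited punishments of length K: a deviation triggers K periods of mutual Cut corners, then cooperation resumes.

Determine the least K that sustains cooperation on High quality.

3

IC: δ(1−δ^K)/(1−δ) ≥ (96−66)/(66−42) = 5/4.
With δ = 2/3: need 1 − δ^K ≥ 5/4·(1−2/3)/(2/3), i.e. δ^K ≤ 0.3750.
Since (2/3)^2 = 0.4444 and (2/3)^3 = 0.2963, the smallest such K is 3.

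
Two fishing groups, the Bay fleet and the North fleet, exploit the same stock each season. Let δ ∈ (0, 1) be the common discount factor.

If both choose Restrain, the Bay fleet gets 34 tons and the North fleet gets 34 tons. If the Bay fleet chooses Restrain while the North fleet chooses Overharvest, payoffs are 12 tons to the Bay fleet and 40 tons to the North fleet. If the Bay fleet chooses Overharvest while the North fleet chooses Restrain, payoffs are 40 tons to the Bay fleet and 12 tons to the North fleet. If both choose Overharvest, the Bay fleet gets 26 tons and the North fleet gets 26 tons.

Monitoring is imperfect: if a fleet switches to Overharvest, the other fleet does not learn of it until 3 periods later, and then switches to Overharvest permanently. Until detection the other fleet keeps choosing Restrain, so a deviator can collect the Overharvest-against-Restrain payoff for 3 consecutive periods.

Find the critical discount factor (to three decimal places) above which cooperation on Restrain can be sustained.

The best deviation is to choose Overharvest for all 3 undetected periods, earning 40 each, then 26 forever once detected.
Deviation value: 40(1−δ^3)/(1−δ) + 26δ^3/(1−δ); cooperation value: 34/(1−δ).
IC: 34 ≥ 40(1−δ^3) + 26δ^3 = 40 − 14δ^3.
So δ^3 ≥ 6/14 = 3/7, giving δ ≥ (3/7)^(1/3) ≈ 0.754.

0.754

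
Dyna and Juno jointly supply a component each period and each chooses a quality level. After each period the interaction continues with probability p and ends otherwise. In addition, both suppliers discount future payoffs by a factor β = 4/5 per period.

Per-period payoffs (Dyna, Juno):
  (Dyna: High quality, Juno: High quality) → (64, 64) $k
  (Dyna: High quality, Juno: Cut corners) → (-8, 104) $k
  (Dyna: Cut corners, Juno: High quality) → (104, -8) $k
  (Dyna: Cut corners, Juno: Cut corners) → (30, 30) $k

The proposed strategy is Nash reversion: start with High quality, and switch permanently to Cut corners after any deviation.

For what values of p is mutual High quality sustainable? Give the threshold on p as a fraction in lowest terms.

Expected continuation weight on next period's payoff is β·p = 4/5·p, which plays the role of the discount factor.
Cooperation requires 4/5·p ≥ (104−64)/(104−30) = 20/37, hence p ≥ 25/37.

25/37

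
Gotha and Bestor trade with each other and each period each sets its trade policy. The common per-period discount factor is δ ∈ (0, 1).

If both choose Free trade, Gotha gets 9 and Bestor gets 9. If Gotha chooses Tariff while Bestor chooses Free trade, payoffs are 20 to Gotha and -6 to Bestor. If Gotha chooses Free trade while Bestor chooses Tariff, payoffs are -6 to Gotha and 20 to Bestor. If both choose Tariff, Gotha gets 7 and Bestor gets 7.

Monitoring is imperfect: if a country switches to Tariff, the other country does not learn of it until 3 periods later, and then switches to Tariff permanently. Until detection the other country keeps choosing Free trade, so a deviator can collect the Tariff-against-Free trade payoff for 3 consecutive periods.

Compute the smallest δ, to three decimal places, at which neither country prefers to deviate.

0.946

A deviator earns 20 for 3 periods, then 7 forever; cooperating earns 9 forever. Multiplying the IC by (1−δ):
9 ≥ 20(1−δ^3) + 7δ^3, so 13·δ^3 ≥ 11 and δ^3 ≥ 11/13.
δ ≥ (11/13)^(1/3) ≈ 0.946.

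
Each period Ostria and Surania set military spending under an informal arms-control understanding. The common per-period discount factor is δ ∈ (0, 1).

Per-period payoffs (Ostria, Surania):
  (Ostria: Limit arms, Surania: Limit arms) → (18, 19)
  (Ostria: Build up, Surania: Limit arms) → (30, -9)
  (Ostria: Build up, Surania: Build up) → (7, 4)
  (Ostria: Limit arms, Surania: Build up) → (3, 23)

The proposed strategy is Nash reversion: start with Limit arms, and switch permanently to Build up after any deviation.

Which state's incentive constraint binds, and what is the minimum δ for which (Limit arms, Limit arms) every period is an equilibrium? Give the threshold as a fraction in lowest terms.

Ostria's threshold: (30−18)/(30−7) = 12/23.
Surania's threshold: (23−19)/(23−4) = 4/19.
12/23 > 4/19, so Ostria binds and δ* = 12/23.

Ostria; δ ≥ 12/23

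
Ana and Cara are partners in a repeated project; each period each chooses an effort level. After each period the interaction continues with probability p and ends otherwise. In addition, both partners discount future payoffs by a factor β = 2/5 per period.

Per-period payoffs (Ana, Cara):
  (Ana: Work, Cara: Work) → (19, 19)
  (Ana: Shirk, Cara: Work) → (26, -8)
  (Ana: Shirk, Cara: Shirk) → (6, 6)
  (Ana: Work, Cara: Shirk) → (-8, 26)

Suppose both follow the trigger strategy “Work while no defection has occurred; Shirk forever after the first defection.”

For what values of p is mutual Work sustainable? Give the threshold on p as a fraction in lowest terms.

7/8

With continuation probability p and discount β, the effective per-period discount factor is βp.
Grim-trigger IC: βp ≥ (26−19)/(26−6) = 7/20.
So p ≥ (7/20)/(2/5) = 7/8.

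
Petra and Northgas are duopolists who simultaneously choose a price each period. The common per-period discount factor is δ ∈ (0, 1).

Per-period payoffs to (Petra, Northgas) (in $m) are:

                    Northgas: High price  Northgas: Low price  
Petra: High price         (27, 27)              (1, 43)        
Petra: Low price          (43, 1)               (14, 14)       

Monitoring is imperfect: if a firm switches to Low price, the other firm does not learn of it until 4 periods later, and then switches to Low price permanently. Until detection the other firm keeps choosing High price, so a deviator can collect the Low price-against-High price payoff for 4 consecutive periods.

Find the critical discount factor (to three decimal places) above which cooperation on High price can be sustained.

0.862

Deviating for the 4 undetected periods gains 43−27 = 16 per period over cooperation, then loses 27−14 = 13 per period forever once punishment starts.
Gain: 16(1 + δ + … + δ^3); loss: 13·δ^4/(1−δ).
No profitable deviation ⇔ 16(1−δ^4) ≤ 13·δ^4, i.e. δ^4 ≥ 16/(16+13) = 16/29.
Hence δ ≥ (16/29)^(1/4) ≈ 0.862.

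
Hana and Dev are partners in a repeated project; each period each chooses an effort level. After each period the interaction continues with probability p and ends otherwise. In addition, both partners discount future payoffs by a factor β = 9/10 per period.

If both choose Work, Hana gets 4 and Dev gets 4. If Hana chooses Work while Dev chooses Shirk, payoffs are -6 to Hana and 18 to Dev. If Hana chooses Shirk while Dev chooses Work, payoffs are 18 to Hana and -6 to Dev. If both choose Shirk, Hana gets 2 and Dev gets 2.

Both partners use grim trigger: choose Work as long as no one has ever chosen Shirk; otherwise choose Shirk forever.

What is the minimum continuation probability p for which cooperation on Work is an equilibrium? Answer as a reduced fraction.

35/36

With continuation probability p and discount β, the effective per-period discount factor is βp.
Grim-trigger IC: βp ≥ (18−4)/(18−2) = 7/8.
So p ≥ (7/8)/(9/10) = 35/36.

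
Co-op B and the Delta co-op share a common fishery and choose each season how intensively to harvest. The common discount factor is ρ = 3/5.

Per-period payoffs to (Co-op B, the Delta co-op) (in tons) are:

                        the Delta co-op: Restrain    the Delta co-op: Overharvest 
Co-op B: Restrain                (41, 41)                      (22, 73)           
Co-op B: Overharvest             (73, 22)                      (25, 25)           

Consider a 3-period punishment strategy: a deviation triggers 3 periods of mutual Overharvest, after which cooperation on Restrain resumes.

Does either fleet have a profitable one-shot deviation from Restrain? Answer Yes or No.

IC: ρ+…+ρ^3 ≥ (73−41)/(41−25) = 2.
At ρ = 3/5: partial sum = 1.1760 < 2.0000. Cooperation not sustainable.

Yes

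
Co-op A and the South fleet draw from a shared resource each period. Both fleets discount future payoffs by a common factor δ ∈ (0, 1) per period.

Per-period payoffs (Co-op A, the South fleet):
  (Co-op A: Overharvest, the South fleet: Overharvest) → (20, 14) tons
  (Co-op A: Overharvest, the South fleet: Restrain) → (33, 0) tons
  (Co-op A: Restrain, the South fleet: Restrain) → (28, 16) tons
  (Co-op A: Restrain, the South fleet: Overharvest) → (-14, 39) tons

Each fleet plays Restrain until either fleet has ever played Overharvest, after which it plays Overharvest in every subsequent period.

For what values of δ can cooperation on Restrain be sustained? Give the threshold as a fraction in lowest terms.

23/25

Co-op A: cooperation gives 28 each period; deviation gives 33 once then 20 forever.
  28/(1−δ) ≥ 33 + 20δ/(1−δ) ⇒ δ ≥ 5/13.
the South fleet: cooperation gives 16 each period; deviation gives 39 once then 14 forever.
  δ ≥ 23/25.
Both must hold, so the binding constraint is the South fleet's: δ ≥ 23/25.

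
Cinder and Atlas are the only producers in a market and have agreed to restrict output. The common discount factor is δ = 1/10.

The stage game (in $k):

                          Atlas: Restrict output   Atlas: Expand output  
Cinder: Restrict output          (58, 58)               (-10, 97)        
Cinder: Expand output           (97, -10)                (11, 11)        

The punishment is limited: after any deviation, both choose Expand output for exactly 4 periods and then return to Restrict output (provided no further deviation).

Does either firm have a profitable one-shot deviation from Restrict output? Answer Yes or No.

A one-shot deviation gives 97 now, then 11 for 4 periods, then back to 58.
Gain from deviating: (97−58) today; loss: (58−11) in each of the next 4 periods.
No-deviation condition: (58−11)(δ+…+δ^4) ≥ 97−58, i.e. δ+…+δ^4 ≥ 39/47.
At δ = 1/10: δ+…+δ^4 = 0.1111 < 0.8298.
So cooperation is not sustainable.

Yes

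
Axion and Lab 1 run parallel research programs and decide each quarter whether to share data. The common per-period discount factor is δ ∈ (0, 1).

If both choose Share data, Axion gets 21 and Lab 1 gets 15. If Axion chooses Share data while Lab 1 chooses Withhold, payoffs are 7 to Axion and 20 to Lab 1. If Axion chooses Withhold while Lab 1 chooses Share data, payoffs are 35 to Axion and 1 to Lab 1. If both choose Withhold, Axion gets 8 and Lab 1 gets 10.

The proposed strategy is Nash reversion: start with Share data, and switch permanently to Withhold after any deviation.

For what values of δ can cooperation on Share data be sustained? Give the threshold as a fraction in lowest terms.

14/27

Axion: cooperation gives 21 each period; deviation gives 35 once then 8 forever.
  21/(1−δ) ≥ 35 + 8δ/(1−δ) ⇒ δ ≥ 14/27.
Lab 1: cooperation gives 15 each period; deviation gives 20 once then 10 forever.
  δ ≥ 5/10 = 1/2.
Both must hold, so the binding constraint is Axion's: δ ≥ 14/27.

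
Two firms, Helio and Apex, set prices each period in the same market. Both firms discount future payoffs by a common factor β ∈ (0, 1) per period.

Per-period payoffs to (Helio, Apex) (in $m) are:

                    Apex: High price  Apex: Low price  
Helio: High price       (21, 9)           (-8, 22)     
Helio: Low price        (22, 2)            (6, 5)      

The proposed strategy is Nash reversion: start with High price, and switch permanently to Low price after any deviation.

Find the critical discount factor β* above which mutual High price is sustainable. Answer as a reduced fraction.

13/17

Helio's threshold: (22−21)/(22−6) = 1/16.
Apex's threshold: (22−9)/(22−5) = 13/17.
1/16 < 13/17, so Apex binds and β* = 13/17.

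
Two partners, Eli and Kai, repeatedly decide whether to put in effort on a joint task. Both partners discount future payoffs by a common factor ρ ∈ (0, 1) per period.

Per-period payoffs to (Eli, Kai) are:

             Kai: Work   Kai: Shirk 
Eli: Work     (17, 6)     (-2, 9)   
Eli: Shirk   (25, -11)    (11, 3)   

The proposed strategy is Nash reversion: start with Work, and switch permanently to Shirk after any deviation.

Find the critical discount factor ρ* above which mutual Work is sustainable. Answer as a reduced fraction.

Eli: cooperation gives 17 each period; deviation gives 25 once then 11 forever.
  17/(1−ρ) ≥ 25 + 11ρ/(1−ρ) ⇒ ρ ≥ 8/14 = 4/7.
Kai: cooperation gives 6 each period; deviation gives 9 once then 3 forever.
  ρ ≥ 3/6 = 1/2.
Both must hold, so the binding constraint is Eli's: ρ ≥ 4/7.

4/7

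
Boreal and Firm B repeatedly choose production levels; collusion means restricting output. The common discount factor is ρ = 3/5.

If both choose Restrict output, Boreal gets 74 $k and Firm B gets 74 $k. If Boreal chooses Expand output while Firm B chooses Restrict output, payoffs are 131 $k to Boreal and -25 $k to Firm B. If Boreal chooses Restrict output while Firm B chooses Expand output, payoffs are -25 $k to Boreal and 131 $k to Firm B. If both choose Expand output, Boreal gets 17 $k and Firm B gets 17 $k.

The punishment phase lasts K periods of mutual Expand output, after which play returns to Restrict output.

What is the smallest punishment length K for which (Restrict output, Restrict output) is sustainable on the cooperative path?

No profitable deviation requires (74−17)(ρ+…+ρ^K) ≥ 131−74, i.e. ρ+…+ρ^K ≥ 1 ≈ 1.0000.
With ρ = 3/5, the partial sums are K=1: 0.6000, K=2: 0.9600, K=3: 1.1760.
K = 3 is the first length at which the sum reaches 1.0000.

3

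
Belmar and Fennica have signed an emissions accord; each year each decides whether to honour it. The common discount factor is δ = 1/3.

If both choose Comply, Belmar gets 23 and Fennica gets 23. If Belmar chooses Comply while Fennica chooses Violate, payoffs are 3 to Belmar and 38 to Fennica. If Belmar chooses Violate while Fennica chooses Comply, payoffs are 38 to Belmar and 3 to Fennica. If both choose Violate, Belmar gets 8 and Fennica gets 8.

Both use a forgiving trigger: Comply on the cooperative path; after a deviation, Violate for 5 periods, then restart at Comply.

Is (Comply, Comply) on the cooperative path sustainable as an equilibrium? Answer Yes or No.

IC: δ+…+δ^5 ≥ (38−23)/(23−8) = 1.
At δ = 1/3: partial sum = 0.4979 < 1.0000. Cooperation not sustainable.

No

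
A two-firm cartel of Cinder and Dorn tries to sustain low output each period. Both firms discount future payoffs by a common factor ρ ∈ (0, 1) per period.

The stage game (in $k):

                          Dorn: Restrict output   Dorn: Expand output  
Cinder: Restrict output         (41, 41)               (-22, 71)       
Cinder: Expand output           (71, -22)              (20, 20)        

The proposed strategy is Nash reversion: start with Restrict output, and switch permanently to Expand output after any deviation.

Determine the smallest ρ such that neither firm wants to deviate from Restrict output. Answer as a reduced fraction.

10/17

Cooperation forever yields 41 each period: 41/(1−ρ).
Deviating yields 71 once, then 20 forever: 71 + 20ρ/(1−ρ).
No profitable deviation requires 41/(1−ρ) ≥ 71 + 20ρ/(1−ρ).
Multiplying by (1−ρ): 41 ≥ 71(1−ρ) + 20ρ = 71 − 51ρ.
So 51ρ ≥ 30, i.e. ρ ≥ 30/51 = 10/17.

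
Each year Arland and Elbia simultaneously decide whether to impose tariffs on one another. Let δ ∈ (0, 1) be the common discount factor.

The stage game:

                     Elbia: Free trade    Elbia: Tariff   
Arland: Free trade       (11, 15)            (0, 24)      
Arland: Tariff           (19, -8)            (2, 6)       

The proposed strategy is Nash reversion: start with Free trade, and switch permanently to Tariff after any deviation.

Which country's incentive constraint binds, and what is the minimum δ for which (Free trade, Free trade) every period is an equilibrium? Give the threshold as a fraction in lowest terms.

For Arland: deviation gain 19−11 = 8, per-period punishment loss 11−2 = 9. IC gives δ ≥ 8/17.
For Elbia: gain 9, loss 9 per period, so δ ≥ 9/18 = 1/2.
The tighter constraint is Elbia's, so cooperation needs δ ≥ 1/2.

Elbia; δ ≥ 1/2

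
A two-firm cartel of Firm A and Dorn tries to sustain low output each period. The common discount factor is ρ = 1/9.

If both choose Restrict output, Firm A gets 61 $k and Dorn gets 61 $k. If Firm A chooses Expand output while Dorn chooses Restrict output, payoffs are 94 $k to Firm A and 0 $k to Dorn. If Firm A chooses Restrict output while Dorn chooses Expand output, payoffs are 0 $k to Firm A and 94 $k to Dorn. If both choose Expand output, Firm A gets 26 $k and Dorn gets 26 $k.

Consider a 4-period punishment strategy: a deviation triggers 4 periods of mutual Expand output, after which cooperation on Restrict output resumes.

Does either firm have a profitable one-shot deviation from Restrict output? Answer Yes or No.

IC: ρ+…+ρ^4 ≥ (94−61)/(61−26) = 33/35.
At ρ = 1/9: partial sum = 0.1250 < 0.9429. Cooperation not sustainable.

Yes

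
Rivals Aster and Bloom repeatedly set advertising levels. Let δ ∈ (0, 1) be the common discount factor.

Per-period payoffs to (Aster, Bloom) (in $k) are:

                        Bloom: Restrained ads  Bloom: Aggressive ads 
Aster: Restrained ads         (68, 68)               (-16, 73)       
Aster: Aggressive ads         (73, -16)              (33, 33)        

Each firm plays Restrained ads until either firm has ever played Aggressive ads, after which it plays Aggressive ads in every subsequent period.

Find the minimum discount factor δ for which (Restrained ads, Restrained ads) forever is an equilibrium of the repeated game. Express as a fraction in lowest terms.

1/8

68/(1−δ) ≥ 73 + 33δ/(1−δ)
68 ≥ 73 − 40δ
δ ≥ 5/40 = 1/8.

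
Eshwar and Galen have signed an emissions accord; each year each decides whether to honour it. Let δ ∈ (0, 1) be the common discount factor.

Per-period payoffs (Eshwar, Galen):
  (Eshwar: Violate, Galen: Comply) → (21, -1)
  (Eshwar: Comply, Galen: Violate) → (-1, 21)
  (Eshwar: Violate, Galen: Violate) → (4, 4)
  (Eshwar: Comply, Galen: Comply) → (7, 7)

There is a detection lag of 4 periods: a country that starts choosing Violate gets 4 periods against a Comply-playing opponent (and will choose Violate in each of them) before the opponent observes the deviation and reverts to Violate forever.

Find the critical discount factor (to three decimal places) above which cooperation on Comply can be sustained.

Deviating for the 4 undetected periods gains 21−7 = 14 per period over cooperation, then loses 7−4 = 3 per period forever once punishment starts.
Gain: 14(1 + δ + … + δ^3); loss: 3·δ^4/(1−δ).
No profitable deviation ⇔ 14(1−δ^4) ≤ 3·δ^4, i.e. δ^4 ≥ 14/(14+3) = 14/17.
Hence δ ≥ (14/17)^(1/4) ≈ 0.953.

0.953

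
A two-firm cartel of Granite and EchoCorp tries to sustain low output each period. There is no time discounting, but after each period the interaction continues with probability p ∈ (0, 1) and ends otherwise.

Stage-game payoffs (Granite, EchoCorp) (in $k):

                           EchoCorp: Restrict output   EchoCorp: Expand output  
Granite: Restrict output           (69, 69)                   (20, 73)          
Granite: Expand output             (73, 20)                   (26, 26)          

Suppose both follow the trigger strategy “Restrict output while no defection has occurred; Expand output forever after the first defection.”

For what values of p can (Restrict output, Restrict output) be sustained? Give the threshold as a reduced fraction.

With no time discounting, the continuation probability p plays the role of the discount factor.
Grim-trigger IC: 69/(1−p) ≥ 73 + 26p/(1−p) ⇒ p ≥ (73−69)/(73−26) = 4/47.

4/47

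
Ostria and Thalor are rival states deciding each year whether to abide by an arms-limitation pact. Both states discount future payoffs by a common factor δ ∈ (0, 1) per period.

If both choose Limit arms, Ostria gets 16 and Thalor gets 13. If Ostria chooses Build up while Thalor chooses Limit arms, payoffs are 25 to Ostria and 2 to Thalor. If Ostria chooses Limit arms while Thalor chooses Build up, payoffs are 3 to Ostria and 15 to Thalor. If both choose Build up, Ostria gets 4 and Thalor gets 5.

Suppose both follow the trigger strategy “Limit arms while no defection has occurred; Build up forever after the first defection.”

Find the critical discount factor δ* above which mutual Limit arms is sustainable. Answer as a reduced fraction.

3/7

For Ostria: deviation gain 25−16 = 9, per-period punishment loss 16−4 = 12. IC gives δ ≥ 9/21 = 3/7.
For Thalor: gain 2, loss 8 per period, so δ ≥ 2/10 = 1/5.
The tighter constraint is Ostria's, so cooperation needs δ ≥ 3/7.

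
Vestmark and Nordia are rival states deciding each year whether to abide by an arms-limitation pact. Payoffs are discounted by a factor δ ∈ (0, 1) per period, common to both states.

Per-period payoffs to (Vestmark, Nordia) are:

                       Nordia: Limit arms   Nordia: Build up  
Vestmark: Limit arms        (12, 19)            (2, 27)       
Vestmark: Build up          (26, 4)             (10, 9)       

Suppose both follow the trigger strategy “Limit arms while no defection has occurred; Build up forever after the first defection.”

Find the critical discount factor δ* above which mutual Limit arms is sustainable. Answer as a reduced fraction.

Vestmark's threshold: (26−12)/(26−10) = 7/8.
Nordia's threshold: (27−19)/(27−9) = 4/9.
7/8 > 4/9, so Vestmark binds and δ* = 7/8.

7/8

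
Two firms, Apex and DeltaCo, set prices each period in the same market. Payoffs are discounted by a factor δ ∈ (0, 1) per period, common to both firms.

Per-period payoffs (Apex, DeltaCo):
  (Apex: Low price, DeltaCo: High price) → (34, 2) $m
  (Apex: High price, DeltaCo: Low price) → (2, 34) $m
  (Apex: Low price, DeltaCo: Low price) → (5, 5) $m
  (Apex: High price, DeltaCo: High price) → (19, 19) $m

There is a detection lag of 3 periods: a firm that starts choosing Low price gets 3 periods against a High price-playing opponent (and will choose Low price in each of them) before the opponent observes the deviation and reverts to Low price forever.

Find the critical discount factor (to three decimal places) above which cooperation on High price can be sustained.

Deviating for the 3 undetected periods gains 34−19 = 15 per period over cooperation, then loses 19−5 = 14 per period forever once punishment starts.
Gain: 15(1 + δ + … + δ^2); loss: 14·δ^3/(1−δ).
No profitable deviation ⇔ 15(1−δ^3) ≤ 14·δ^3, i.e. δ^3 ≥ 15/(15+14) = 15/29.
Hence δ ≥ (15/29)^(1/3) ≈ 0.803.

0.803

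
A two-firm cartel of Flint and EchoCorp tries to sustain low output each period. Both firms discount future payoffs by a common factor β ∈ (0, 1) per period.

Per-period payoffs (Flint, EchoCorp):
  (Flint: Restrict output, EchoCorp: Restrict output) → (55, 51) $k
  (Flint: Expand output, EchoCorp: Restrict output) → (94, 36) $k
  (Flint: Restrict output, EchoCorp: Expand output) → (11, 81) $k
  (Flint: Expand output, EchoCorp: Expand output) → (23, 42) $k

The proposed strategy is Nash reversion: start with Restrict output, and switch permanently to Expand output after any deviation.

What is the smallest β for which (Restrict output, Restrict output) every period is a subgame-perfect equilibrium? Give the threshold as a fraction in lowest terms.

10/13

Flint: cooperation gives 55 each period; deviation gives 94 once then 23 forever.
  55/(1−β) ≥ 94 + 23β/(1−β) ⇒ β ≥ 39/71.
EchoCorp: cooperation gives 51 each period; deviation gives 81 once then 42 forever.
  β ≥ 30/39 = 10/13.
Both must hold, so the binding constraint is EchoCorp's: β ≥ 10/13.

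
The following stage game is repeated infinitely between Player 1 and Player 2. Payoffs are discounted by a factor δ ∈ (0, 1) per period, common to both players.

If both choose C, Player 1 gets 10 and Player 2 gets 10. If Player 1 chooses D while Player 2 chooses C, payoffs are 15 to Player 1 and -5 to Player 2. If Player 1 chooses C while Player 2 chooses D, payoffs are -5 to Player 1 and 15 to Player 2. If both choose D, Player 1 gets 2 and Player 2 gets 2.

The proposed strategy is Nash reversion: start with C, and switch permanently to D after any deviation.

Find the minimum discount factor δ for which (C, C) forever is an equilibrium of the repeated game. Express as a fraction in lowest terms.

5/13

One-period gain from deviating is 15 − 10 = 5. The loss is 10 − 2 = 8 in every subsequent period, with present value 8·δ/(1−δ).
Deviation is unprofitable when 8·δ/(1−δ) ≥ 5, i.e. δ/(1−δ) ≥ 5/8.
Equivalently δ ≥ 5/(5+8) = 5/13.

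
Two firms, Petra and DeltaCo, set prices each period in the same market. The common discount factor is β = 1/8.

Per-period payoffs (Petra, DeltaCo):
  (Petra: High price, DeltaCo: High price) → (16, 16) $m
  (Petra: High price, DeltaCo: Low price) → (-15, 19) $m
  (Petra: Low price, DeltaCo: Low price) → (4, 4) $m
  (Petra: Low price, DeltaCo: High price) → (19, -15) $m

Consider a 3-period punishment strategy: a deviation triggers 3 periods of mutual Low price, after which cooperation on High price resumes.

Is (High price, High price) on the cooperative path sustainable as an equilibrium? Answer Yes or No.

No

Comparing payoff streams over the 4 periods until play realigns: cooperate → 16(1+β+…+β^3); deviate → 19 + 4(β+…+β^3).
Cooperation is sustained iff (16−4)(β+…+β^3) ≥ 19−16.
β+…+β^3 = 1/8·(1−(1/8)^3)/(1−1/8) = 0.1426, and (19−16)/(16−4) = 0.2500.
0.1426 < 0.2500, so cooperation is not sustainable.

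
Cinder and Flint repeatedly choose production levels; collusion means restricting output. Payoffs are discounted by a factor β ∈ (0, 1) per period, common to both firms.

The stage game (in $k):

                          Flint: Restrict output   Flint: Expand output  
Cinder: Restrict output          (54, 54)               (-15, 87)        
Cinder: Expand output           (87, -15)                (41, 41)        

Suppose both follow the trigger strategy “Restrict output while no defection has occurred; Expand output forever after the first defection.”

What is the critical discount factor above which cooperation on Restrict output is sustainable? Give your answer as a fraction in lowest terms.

54/(1−β) ≥ 87 + 41β/(1−β)
54 ≥ 87 − 46β
β ≥ 33/46.

33/46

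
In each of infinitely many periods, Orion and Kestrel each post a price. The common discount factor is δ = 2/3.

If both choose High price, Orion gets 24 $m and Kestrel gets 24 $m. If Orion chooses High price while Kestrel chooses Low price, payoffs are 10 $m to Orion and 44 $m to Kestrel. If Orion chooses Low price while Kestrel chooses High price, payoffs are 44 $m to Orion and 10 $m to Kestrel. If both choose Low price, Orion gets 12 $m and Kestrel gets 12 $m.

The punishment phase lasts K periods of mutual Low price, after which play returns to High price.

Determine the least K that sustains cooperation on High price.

5

IC: δ(1−δ^K)/(1−δ) ≥ (44−24)/(24−12) = 5/3.
With δ = 2/3: need 1 − δ^K ≥ 5/3·(1−2/3)/(2/3), i.e. δ^K ≤ 0.1667.
Since (2/3)^4 = 0.1975 and (2/3)^5 = 0.1317, the smallest such K is 5.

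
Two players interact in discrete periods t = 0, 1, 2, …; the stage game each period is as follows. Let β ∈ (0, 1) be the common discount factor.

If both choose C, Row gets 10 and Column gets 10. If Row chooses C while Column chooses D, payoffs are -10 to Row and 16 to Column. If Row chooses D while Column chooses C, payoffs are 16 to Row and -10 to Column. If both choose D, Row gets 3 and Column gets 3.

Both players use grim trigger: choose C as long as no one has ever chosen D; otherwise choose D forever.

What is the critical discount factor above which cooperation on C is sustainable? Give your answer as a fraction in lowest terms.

One-period gain from deviating is 16 − 10 = 6. The loss is 10 − 3 = 7 in every subsequent period, with present value 7·β/(1−β).
Deviation is unprofitable when 7·β/(1−β) ≥ 6, i.e. β/(1−β) ≥ 6/7.
Equivalently β ≥ 6/(6+7) = 6/13.

6/13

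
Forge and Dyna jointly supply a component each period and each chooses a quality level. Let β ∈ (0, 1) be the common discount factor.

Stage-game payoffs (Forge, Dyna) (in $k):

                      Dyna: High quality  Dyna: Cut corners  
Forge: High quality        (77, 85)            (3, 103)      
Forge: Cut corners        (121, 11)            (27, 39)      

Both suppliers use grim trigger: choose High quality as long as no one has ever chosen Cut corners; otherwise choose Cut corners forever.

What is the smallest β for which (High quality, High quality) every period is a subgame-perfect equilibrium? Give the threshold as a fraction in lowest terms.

22/47

For Forge: deviation gain 121−77 = 44, per-period punishment loss 77−27 = 50. IC gives β ≥ 44/94 = 22/47.
For Dyna: gain 18, loss 46 per period, so β ≥ 18/64 = 9/32.
The tighter constraint is Forge's, so cooperation needs β ≥ 22/47.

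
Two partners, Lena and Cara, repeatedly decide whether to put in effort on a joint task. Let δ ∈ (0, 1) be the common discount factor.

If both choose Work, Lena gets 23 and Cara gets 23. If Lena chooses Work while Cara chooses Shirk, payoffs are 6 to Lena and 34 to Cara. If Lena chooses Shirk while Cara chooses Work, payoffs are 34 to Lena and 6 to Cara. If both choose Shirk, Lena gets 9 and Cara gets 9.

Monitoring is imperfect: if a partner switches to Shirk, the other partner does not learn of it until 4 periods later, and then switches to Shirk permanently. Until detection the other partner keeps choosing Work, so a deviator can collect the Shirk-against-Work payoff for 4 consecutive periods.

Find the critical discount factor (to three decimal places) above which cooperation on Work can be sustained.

0.814

The best deviation is to choose Shirk for all 4 undetected periods, earning 34 each, then 9 forever once detected.
Deviation value: 34(1−δ^4)/(1−δ) + 9δ^4/(1−δ); cooperation value: 23/(1−δ).
IC: 23 ≥ 34(1−δ^4) + 9δ^4 = 34 − 25δ^4.
So δ^4 ≥ 11/25, giving δ ≥ (11/25)^(1/4) ≈ 0.814.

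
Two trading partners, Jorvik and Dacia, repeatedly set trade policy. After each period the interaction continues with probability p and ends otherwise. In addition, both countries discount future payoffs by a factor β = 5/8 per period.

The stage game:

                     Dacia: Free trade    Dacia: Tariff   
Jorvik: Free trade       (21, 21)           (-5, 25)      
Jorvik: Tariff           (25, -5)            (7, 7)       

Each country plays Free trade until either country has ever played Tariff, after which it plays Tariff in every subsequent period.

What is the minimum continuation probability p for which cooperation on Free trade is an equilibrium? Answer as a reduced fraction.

16/45

With continuation probability p and discount β, the effective per-period discount factor is βp.
Grim-trigger IC: βp ≥ (25−21)/(25−7) = 2/9.
So p ≥ (2/9)/(5/8) = 16/45.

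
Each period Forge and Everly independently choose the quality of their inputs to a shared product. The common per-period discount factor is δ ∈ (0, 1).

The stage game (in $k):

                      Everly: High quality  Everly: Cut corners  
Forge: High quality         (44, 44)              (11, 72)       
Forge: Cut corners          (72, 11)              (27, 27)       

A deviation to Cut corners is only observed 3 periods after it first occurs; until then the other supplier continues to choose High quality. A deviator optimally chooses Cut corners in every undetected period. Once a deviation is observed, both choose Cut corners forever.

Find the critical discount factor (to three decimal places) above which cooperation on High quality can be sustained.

0.854

A deviator earns 72 for 3 periods, then 27 forever; cooperating earns 44 forever. Multiplying the IC by (1−δ):
44 ≥ 72(1−δ^3) + 27δ^3, so 45·δ^3 ≥ 28 and δ^3 ≥ 28/45.
δ ≥ (28/45)^(1/3) ≈ 0.854.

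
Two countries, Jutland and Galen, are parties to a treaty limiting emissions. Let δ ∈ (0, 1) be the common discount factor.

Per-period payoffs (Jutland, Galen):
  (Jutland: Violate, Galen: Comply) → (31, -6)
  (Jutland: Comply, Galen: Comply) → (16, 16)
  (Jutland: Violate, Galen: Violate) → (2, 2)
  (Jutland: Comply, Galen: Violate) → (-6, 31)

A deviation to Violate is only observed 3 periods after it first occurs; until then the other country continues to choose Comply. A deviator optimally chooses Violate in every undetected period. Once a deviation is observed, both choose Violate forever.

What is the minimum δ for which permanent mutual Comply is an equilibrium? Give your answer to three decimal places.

0.803

The best deviation is to choose Violate for all 3 undetected periods, earning 31 each, then 2 forever once detected.
Deviation value: 31(1−δ^3)/(1−δ) + 2δ^3/(1−δ); cooperation value: 16/(1−δ).
IC: 16 ≥ 31(1−δ^3) + 2δ^3 = 31 − 29δ^3.
So δ^3 ≥ 15/29, giving δ ≥ (15/29)^(1/3) ≈ 0.803.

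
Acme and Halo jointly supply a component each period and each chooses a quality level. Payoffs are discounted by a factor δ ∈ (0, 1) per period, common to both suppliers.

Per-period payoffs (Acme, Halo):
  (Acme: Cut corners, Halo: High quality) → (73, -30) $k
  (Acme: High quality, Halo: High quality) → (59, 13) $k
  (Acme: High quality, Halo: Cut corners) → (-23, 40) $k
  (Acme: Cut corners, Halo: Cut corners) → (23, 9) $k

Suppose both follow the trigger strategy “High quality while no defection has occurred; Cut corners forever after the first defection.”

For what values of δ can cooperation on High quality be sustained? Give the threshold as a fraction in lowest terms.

Acme: cooperation gives 59 each period; deviation gives 73 once then 23 forever.
  59/(1−δ) ≥ 73 + 23δ/(1−δ) ⇒ δ ≥ 14/50 = 7/25.
Halo: cooperation gives 13 each period; deviation gives 40 once then 9 forever.
  δ ≥ 27/31.
Both must hold, so the binding constraint is Halo's: δ ≥ 27/31.

27/31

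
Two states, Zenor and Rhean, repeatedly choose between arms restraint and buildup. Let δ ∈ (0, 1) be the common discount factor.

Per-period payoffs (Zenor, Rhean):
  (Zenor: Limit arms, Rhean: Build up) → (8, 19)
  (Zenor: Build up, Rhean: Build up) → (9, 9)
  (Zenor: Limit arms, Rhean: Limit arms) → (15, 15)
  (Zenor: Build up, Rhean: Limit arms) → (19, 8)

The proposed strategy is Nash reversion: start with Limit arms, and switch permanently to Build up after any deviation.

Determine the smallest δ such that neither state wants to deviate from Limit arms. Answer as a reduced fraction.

Under grim trigger the critical discount factor is (T−C)/(T−P) with T = 19, C = 15, P = 9.
δ* = (19−15)/(19−9) = 4/10 = 2/5.

2/5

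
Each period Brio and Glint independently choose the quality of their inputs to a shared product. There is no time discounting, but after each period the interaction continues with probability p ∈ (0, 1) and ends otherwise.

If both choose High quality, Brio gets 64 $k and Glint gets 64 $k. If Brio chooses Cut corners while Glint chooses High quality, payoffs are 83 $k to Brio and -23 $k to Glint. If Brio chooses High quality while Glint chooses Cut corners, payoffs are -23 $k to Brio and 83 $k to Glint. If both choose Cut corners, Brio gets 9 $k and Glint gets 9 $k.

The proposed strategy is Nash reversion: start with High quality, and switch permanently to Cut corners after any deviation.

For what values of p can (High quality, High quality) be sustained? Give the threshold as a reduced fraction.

19/74

With no time discounting, the continuation probability p plays the role of the discount factor.
Grim-trigger IC: 64/(1−p) ≥ 83 + 9p/(1−p) ⇒ p ≥ (83−64)/(83−9) = 19/74.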